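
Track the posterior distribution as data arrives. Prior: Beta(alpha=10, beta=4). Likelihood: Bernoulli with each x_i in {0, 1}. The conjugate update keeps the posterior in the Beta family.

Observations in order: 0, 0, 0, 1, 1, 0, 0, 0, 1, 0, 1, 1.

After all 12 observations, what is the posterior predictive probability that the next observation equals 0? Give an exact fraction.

11/26

obs 1: x=0 → posterior Beta(10, 5)
obs 2: x=0 → posterior Beta(10, 6)
obs 3: x=0 → posterior Beta(10, 7)
obs 4: x=1 → posterior Beta(11, 7)
obs 5: x=1 → posterior Beta(12, 7)
obs 6: x=0 → posterior Beta(12, 8)
obs 7: x=0 → posterior Beta(12, 9)
obs 8: x=0 → posterior Beta(12, 10)
obs 9: x=1 → posterior Beta(13, 10)
obs 10: x=0 → posterior Beta(13, 11)
obs 11: x=1 → posterior Beta(14, 11)
obs 12: x=1 → posterior Beta(15, 11)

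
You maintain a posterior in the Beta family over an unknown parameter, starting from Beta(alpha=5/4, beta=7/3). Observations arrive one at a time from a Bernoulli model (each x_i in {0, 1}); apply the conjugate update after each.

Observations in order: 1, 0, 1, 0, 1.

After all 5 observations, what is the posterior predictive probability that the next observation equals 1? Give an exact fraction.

51/103

obs 1: x=1 → posterior Beta(9/4, 7/3)
obs 2: x=0 → posterior Beta(9/4, 10/3)
obs 3: x=1 → posterior Beta(13/4, 10/3)
obs 4: x=0 → posterior Beta(13/4, 13/3)
obs 5: x=1 → posterior Beta(17/4, 13/3)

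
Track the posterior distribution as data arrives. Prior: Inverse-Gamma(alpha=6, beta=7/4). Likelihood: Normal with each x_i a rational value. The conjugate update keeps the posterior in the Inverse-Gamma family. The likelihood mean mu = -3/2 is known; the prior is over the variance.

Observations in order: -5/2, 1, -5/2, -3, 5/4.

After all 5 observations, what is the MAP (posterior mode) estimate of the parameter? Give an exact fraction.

obs 1: x=-5/2 → posterior Inverse-Gamma(13/2, 9/4)
obs 2: x=1 → posterior Inverse-Gamma(7, 43/8)
obs 3: x=-5/2 → posterior Inverse-Gamma(15/2, 47/8)
obs 4: x=-3 → posterior Inverse-Gamma(8, 7)
obs 5: x=5/4 → posterior Inverse-Gamma(17/2, 345/32)

345/304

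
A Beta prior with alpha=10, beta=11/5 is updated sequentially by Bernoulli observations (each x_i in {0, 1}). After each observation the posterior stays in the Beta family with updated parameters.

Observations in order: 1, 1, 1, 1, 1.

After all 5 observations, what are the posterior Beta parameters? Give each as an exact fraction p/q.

obs 1: x=1 → posterior Beta(11, 11/5)
obs 2: x=1 → posterior Beta(12, 11/5)
obs 3: x=1 → posterior Beta(13, 11/5)
obs 4: x=1 → posterior Beta(14, 11/5)
obs 5: x=1 → posterior Beta(15, 11/5)

alpha=15, beta=11/5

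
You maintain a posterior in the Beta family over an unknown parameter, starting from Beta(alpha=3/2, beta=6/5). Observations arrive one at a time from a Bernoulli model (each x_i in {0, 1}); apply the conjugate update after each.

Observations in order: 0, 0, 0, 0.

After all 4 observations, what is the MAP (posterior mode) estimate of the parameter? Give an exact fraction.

5/47

obs 1: x=0 → posterior Beta(3/2, 11/5)
obs 2: x=0 → posterior Beta(3/2, 16/5)
obs 3: x=0 → posterior Beta(3/2, 21/5)
obs 4: x=0 → posterior Beta(3/2, 26/5)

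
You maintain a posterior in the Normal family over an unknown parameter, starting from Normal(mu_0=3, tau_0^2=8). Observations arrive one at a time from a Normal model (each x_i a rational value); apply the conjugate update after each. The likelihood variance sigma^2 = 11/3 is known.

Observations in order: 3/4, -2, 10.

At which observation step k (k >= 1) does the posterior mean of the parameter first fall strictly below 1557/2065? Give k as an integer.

obs 1: x=3/4 → posterior Normal(51/35, 88/35)
obs 2: x=-2 → posterior Normal(3/59, 88/59)
obs 3: x=10 → posterior Normal(243/83, 88/83)

k = 2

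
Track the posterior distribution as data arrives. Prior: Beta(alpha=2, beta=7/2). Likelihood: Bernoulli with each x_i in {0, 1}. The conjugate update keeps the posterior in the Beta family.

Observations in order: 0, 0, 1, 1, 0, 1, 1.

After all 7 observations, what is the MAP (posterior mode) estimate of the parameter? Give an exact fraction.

obs 1: x=0 → posterior Beta(2, 9/2)
obs 2: x=0 → posterior Beta(2, 11/2)
obs 3: x=1 → posterior Beta(3, 11/2)
obs 4: x=1 → posterior Beta(4, 11/2)
obs 5: x=0 → posterior Beta(4, 13/2)
obs 6: x=1 → posterior Beta(5, 13/2)
obs 7: x=1 → posterior Beta(6, 13/2)

10/21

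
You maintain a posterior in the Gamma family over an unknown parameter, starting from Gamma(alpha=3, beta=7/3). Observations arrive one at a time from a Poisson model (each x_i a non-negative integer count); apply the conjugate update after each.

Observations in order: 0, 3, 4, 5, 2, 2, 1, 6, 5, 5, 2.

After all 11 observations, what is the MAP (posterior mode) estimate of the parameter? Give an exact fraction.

111/40

obs 1: x=0 → posterior Gamma(3, 10/3)
obs 2: x=3 → posterior Gamma(6, 13/3)
obs 3: x=4 → posterior Gamma(10, 16/3)
obs 4: x=5 → posterior Gamma(15, 19/3)
obs 5: x=2 → posterior Gamma(17, 22/3)
obs 6: x=2 → posterior Gamma(19, 25/3)
obs 7: x=1 → posterior Gamma(20, 28/3)
obs 8: x=6 → posterior Gamma(26, 31/3)
obs 9: x=5 → posterior Gamma(31, 34/3)
obs 10: x=5 → posterior Gamma(36, 37/3)
obs 11: x=2 → posterior Gamma(38, 40/3)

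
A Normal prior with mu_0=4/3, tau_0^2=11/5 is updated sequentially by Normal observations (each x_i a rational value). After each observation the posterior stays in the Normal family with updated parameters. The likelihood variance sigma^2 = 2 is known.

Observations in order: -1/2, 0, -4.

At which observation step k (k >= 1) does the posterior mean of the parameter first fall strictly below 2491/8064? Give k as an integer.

k = 2

obs 1: x=-1/2 → posterior Normal(47/126, 22/21)
obs 2: x=0 → posterior Normal(47/192, 11/16)
obs 3: x=-4 → posterior Normal(-217/258, 22/43)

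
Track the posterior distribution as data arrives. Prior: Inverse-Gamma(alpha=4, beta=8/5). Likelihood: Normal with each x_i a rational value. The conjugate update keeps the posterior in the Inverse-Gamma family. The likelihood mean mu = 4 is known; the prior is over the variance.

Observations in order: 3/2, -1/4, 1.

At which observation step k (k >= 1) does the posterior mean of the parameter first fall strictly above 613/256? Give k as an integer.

obs 1: x=3/2 → posterior Inverse-Gamma(9/2, 189/40)
obs 2: x=-1/4 → posterior Inverse-Gamma(5, 2201/160)
obs 3: x=1 → posterior Inverse-Gamma(11/2, 2921/160)

k = 2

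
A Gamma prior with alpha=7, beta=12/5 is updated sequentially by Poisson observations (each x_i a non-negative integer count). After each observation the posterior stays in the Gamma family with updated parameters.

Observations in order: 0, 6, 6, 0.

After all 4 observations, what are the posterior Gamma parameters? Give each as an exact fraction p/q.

obs 1: x=0 → posterior Gamma(7, 17/5)
obs 2: x=6 → posterior Gamma(13, 22/5)
obs 3: x=6 → posterior Gamma(19, 27/5)
obs 4: x=0 → posterior Gamma(19, 32/5)

alpha=19, beta=32/5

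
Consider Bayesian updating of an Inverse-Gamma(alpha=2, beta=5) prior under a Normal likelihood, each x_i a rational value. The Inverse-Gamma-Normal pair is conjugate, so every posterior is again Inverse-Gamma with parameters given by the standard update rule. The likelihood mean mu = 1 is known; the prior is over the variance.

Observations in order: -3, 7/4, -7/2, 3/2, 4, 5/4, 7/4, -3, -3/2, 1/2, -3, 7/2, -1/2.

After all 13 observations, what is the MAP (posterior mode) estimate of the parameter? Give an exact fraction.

obs 1: x=-3 → posterior Inverse-Gamma(5/2, 13)
obs 2: x=7/4 → posterior Inverse-Gamma(3, 425/32)
obs 3: x=-7/2 → posterior Inverse-Gamma(7/2, 749/32)
obs 4: x=3/2 → posterior Inverse-Gamma(4, 753/32)
obs 5: x=4 → posterior Inverse-Gamma(9/2, 897/32)
obs 6: x=5/4 → posterior Inverse-Gamma(5, 449/16)
obs 7: x=7/4 → posterior Inverse-Gamma(11/2, 907/32)
obs 8: x=-3 → posterior Inverse-Gamma(6, 1163/32)
obs 9: x=-3/2 → posterior Inverse-Gamma(13/2, 1263/32)
obs 10: x=1/2 → posterior Inverse-Gamma(7, 1267/32)
obs 11: x=-3 → posterior Inverse-Gamma(15/2, 1523/32)
obs 12: x=7/2 → posterior Inverse-Gamma(8, 1623/32)
obs 13: x=-1/2 → posterior Inverse-Gamma(17/2, 1659/32)

1659/304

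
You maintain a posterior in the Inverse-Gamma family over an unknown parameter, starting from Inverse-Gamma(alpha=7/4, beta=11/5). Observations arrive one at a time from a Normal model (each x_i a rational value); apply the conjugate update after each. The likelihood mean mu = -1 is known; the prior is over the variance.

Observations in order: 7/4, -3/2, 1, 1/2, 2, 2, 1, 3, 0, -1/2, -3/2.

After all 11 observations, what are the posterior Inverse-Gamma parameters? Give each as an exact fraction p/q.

obs 1: x=7/4 → posterior Inverse-Gamma(9/4, 957/160)
obs 2: x=-3/2 → posterior Inverse-Gamma(11/4, 977/160)
obs 3: x=1 → posterior Inverse-Gamma(13/4, 1297/160)
obs 4: x=1/2 → posterior Inverse-Gamma(15/4, 1477/160)
obs 5: x=2 → posterior Inverse-Gamma(17/4, 2197/160)
obs 6: x=2 → posterior Inverse-Gamma(19/4, 2917/160)
obs 7: x=1 → posterior Inverse-Gamma(21/4, 3237/160)
obs 8: x=3 → posterior Inverse-Gamma(23/4, 4517/160)
obs 9: x=0 → posterior Inverse-Gamma(25/4, 4597/160)
obs 10: x=-1/2 → posterior Inverse-Gamma(27/4, 4617/160)
obs 11: x=-3/2 → posterior Inverse-Gamma(29/4, 4637/160)

alpha=29/4, beta=4637/160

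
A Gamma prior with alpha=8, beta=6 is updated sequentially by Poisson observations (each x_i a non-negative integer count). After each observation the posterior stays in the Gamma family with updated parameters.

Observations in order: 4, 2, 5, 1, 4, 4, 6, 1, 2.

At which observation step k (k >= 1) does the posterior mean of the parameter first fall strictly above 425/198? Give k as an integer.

obs 1: x=4 → posterior Gamma(12, 7)
obs 2: x=2 → posterior Gamma(14, 8)
obs 3: x=5 → posterior Gamma(19, 9)
obs 4: x=1 → posterior Gamma(20, 10)
obs 5: x=4 → posterior Gamma(24, 11)
obs 6: x=4 → posterior Gamma(28, 12)
obs 7: x=6 → posterior Gamma(34, 13)
obs 8: x=1 → posterior Gamma(35, 14)
obs 9: x=2 → posterior Gamma(37, 15)

k = 5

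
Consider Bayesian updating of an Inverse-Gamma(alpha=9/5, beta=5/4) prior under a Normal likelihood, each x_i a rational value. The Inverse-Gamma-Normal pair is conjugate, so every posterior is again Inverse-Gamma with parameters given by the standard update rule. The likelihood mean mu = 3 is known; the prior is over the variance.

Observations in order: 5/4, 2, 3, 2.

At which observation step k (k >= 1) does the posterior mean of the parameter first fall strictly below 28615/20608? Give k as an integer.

k = 4

obs 1: x=5/4 → posterior Inverse-Gamma(23/10, 89/32)
obs 2: x=2 → posterior Inverse-Gamma(14/5, 105/32)
obs 3: x=3 → posterior Inverse-Gamma(33/10, 105/32)
obs 4: x=2 → posterior Inverse-Gamma(19/5, 121/32)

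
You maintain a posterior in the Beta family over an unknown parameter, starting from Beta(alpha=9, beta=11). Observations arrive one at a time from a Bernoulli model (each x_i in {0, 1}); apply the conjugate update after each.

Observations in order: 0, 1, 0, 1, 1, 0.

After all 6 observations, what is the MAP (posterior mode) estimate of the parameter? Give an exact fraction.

11/24

obs 1: x=0 → posterior Beta(9, 12)
obs 2: x=1 → posterior Beta(10, 12)
obs 3: x=0 → posterior Beta(10, 13)
obs 4: x=1 → posterior Beta(11, 13)
obs 5: x=1 → posterior Beta(12, 13)
obs 6: x=0 → posterior Beta(12, 14)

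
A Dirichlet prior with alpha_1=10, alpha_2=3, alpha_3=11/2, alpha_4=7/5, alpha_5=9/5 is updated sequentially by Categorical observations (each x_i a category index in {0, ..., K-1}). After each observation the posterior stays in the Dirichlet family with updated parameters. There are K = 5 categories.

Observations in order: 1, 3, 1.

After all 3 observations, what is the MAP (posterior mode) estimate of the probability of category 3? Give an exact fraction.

14/197

obs 1: x=1 → posterior Dirichlet(10, 4, 11/2, 7/5, 9/5)
obs 2: x=3 → posterior Dirichlet(10, 4, 11/2, 12/5, 9/5)
obs 3: x=1 → posterior Dirichlet(10, 5, 11/2, 12/5, 9/5)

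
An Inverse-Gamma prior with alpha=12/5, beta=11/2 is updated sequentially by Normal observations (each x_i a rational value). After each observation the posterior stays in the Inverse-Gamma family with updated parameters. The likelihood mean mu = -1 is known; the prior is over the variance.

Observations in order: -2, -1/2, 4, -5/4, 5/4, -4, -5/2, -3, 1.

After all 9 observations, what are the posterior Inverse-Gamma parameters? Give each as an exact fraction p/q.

alpha=69/10, beta=493/16

obs 1: x=-2 → posterior Inverse-Gamma(29/10, 6)
obs 2: x=-1/2 → posterior Inverse-Gamma(17/5, 49/8)
obs 3: x=4 → posterior Inverse-Gamma(39/10, 149/8)
obs 4: x=-5/4 → posterior Inverse-Gamma(22/5, 597/32)
obs 5: x=5/4 → posterior Inverse-Gamma(49/10, 339/16)
obs 6: x=-4 → posterior Inverse-Gamma(27/5, 411/16)
obs 7: x=-5/2 → posterior Inverse-Gamma(59/10, 429/16)
obs 8: x=-3 → posterior Inverse-Gamma(32/5, 461/16)
obs 9: x=1 → posterior Inverse-Gamma(69/10, 493/16)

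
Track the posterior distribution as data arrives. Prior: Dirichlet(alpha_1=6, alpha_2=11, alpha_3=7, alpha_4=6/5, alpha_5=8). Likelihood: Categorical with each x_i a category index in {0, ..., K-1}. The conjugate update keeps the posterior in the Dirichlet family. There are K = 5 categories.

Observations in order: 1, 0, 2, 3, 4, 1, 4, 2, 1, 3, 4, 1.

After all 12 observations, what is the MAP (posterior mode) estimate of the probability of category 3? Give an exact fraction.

11/201

obs 1: x=1 → posterior Dirichlet(6, 12, 7, 6/5, 8)
obs 2: x=0 → posterior Dirichlet(7, 12, 7, 6/5, 8)
obs 3: x=2 → posterior Dirichlet(7, 12, 8, 6/5, 8)
obs 4: x=3 → posterior Dirichlet(7, 12, 8, 11/5, 8)
obs 5: x=4 → posterior Dirichlet(7, 12, 8, 11/5, 9)
obs 6: x=1 → posterior Dirichlet(7, 13, 8, 11/5, 9)
obs 7: x=4 → posterior Dirichlet(7, 13, 8, 11/5, 10)
obs 8: x=2 → posterior Dirichlet(7, 13, 9, 11/5, 10)
obs 9: x=1 → posterior Dirichlet(7, 14, 9, 11/5, 10)
obs 10: x=3 → posterior Dirichlet(7, 14, 9, 16/5, 10)
obs 11: x=4 → posterior Dirichlet(7, 14, 9, 16/5, 11)
obs 12: x=1 → posterior Dirichlet(7, 15, 9, 16/5, 11)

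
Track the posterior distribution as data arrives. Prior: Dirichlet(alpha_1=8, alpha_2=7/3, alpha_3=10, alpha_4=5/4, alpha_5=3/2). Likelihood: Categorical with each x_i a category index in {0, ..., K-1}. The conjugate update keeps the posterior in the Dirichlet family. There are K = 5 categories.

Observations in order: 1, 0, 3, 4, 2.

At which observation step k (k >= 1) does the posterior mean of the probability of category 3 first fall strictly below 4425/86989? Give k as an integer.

k = 2

obs 1: x=1 → posterior Dirichlet(8, 10/3, 10, 5/4, 3/2)
obs 2: x=0 → posterior Dirichlet(9, 10/3, 10, 5/4, 3/2)
obs 3: x=3 → posterior Dirichlet(9, 10/3, 10, 9/4, 3/2)
obs 4: x=4 → posterior Dirichlet(9, 10/3, 10, 9/4, 5/2)
obs 5: x=2 → posterior Dirichlet(9, 10/3, 11, 9/4, 5/2)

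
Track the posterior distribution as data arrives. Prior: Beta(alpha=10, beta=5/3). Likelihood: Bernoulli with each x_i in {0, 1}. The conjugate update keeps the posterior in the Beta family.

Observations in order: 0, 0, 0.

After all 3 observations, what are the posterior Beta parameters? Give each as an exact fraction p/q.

alpha=10, beta=14/3

obs 1: x=0 → posterior Beta(10, 8/3)
obs 2: x=0 → posterior Beta(10, 11/3)
obs 3: x=0 → posterior Beta(10, 14/3)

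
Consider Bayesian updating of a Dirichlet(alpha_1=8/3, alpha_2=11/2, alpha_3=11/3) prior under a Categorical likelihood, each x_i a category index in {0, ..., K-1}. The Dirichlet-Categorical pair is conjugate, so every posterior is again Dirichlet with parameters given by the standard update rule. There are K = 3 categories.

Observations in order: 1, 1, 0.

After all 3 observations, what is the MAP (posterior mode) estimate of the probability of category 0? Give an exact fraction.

16/71

obs 1: x=1 → posterior Dirichlet(8/3, 13/2, 11/3)
obs 2: x=1 → posterior Dirichlet(8/3, 15/2, 11/3)
obs 3: x=0 → posterior Dirichlet(11/3, 15/2, 11/3)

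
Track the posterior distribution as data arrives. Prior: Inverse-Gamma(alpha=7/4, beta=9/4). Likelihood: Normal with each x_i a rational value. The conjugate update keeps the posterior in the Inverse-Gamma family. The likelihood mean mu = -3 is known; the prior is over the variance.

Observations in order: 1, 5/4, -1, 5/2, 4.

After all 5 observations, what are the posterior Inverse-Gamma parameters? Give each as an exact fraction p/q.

obs 1: x=1 → posterior Inverse-Gamma(9/4, 41/4)
obs 2: x=5/4 → posterior Inverse-Gamma(11/4, 617/32)
obs 3: x=-1 → posterior Inverse-Gamma(13/4, 681/32)
obs 4: x=5/2 → posterior Inverse-Gamma(15/4, 1165/32)
obs 5: x=4 → posterior Inverse-Gamma(17/4, 1949/32)

alpha=17/4, beta=1949/32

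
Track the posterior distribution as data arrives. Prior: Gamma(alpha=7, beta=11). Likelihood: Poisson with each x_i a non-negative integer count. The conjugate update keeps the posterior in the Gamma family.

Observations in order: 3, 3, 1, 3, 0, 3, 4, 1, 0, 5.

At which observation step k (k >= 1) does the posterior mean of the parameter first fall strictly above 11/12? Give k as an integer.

obs 1: x=3 → posterior Gamma(10, 12)
obs 2: x=3 → posterior Gamma(13, 13)
obs 3: x=1 → posterior Gamma(14, 14)
obs 4: x=3 → posterior Gamma(17, 15)
obs 5: x=0 → posterior Gamma(17, 16)
obs 6: x=3 → posterior Gamma(20, 17)
obs 7: x=4 → posterior Gamma(24, 18)
obs 8: x=1 → posterior Gamma(25, 19)
obs 9: x=0 → posterior Gamma(25, 20)
obs 10: x=5 → posterior Gamma(30, 21)

k = 2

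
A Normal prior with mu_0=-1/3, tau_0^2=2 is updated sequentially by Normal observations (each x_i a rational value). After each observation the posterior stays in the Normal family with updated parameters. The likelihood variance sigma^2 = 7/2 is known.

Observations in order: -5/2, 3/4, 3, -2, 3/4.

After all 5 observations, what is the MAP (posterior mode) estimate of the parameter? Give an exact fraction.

-7/81

obs 1: x=-5/2 → posterior Normal(-37/33, 14/11)
obs 2: x=3/4 → posterior Normal(-28/45, 14/15)
obs 3: x=3 → posterior Normal(8/57, 14/19)
obs 4: x=-2 → posterior Normal(-16/69, 14/23)
obs 5: x=3/4 → posterior Normal(-7/81, 14/27)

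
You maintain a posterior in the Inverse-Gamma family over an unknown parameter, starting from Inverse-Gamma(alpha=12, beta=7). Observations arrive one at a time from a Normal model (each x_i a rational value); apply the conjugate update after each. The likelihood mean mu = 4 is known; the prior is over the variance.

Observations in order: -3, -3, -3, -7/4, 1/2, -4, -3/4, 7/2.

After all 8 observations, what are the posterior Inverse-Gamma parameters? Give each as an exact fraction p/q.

obs 1: x=-3 → posterior Inverse-Gamma(25/2, 63/2)
obs 2: x=-3 → posterior Inverse-Gamma(13, 56)
obs 3: x=-3 → posterior Inverse-Gamma(27/2, 161/2)
obs 4: x=-7/4 → posterior Inverse-Gamma(14, 3105/32)
obs 5: x=1/2 → posterior Inverse-Gamma(29/2, 3301/32)
obs 6: x=-4 → posterior Inverse-Gamma(15, 4325/32)
obs 7: x=-3/4 → posterior Inverse-Gamma(31/2, 2343/16)
obs 8: x=7/2 → posterior Inverse-Gamma(16, 2345/16)

alpha=16, beta=2345/16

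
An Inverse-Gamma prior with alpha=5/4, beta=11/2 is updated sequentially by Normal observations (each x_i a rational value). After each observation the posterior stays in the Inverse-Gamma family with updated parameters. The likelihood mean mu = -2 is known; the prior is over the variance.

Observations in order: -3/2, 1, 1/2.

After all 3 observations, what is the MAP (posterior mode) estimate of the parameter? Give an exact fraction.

53/15

obs 1: x=-3/2 → posterior Inverse-Gamma(7/4, 45/8)
obs 2: x=1 → posterior Inverse-Gamma(9/4, 81/8)
obs 3: x=1/2 → posterior Inverse-Gamma(11/4, 53/4)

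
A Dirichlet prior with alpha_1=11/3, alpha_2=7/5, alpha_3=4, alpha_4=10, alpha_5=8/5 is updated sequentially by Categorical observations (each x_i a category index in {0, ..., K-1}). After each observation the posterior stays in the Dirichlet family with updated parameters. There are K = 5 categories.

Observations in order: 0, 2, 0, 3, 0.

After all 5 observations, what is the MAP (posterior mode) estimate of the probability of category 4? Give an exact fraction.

obs 1: x=0 → posterior Dirichlet(14/3, 7/5, 4, 10, 8/5)
obs 2: x=2 → posterior Dirichlet(14/3, 7/5, 5, 10, 8/5)
obs 3: x=0 → posterior Dirichlet(17/3, 7/5, 5, 10, 8/5)
obs 4: x=3 → posterior Dirichlet(17/3, 7/5, 5, 11, 8/5)
obs 5: x=0 → posterior Dirichlet(20/3, 7/5, 5, 11, 8/5)

9/310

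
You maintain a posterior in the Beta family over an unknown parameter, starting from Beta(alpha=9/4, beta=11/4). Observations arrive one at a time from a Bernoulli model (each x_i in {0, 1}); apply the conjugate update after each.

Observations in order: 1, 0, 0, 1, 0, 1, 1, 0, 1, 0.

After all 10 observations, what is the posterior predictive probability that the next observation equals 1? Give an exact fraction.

29/60

obs 1: x=1 → posterior Beta(13/4, 11/4)
obs 2: x=0 → posterior Beta(13/4, 15/4)
obs 3: x=0 → posterior Beta(13/4, 19/4)
obs 4: x=1 → posterior Beta(17/4, 19/4)
obs 5: x=0 → posterior Beta(17/4, 23/4)
obs 6: x=1 → posterior Beta(21/4, 23/4)
obs 7: x=1 → posterior Beta(25/4, 23/4)
obs 8: x=0 → posterior Beta(25/4, 27/4)
obs 9: x=1 → posterior Beta(29/4, 27/4)
obs 10: x=0 → posterior Beta(29/4, 31/4)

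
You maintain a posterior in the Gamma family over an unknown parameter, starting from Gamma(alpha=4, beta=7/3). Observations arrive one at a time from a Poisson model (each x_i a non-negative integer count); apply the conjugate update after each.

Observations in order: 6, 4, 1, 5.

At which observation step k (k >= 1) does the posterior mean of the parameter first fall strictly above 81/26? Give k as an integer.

k = 2

obs 1: x=6 → posterior Gamma(10, 10/3)
obs 2: x=4 → posterior Gamma(14, 13/3)
obs 3: x=1 → posterior Gamma(15, 16/3)
obs 4: x=5 → posterior Gamma(20, 19/3)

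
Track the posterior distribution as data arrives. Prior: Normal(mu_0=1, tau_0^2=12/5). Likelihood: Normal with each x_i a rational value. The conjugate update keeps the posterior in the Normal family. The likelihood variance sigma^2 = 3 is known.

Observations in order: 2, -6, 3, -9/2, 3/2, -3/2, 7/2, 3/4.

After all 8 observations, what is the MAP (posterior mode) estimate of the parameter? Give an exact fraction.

obs 1: x=2 → posterior Normal(13/9, 4/3)
obs 2: x=-6 → posterior Normal(-11/13, 12/13)
obs 3: x=3 → posterior Normal(1/17, 12/17)
obs 4: x=-9/2 → posterior Normal(-17/21, 4/7)
obs 5: x=3/2 → posterior Normal(-11/25, 12/25)
obs 6: x=-3/2 → posterior Normal(-17/29, 12/29)
obs 7: x=7/2 → posterior Normal(-1/11, 4/11)
obs 8: x=3/4 → posterior Normal(0, 12/37)

0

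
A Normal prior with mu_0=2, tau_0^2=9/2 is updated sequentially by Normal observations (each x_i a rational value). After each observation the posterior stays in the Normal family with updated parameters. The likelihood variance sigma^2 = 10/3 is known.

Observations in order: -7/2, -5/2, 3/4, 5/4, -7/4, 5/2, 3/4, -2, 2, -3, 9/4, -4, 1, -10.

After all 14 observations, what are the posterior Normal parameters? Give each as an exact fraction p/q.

mu_0=-1595/1592, tau_0^2=45/199

obs 1: x=-7/2 → posterior Normal(-109/94, 90/47)
obs 2: x=-5/2 → posterior Normal(-61/37, 45/37)
obs 3: x=3/4 → posterior Normal(-407/404, 90/101)
obs 4: x=5/4 → posterior Normal(-17/32, 45/64)
obs 5: x=-7/4 → posterior Normal(-461/620, 18/31)
obs 6: x=5/2 → posterior Normal(-191/728, 45/91)
obs 7: x=3/4 → posterior Normal(-5/38, 90/209)
obs 8: x=-2 → posterior Normal(-163/472, 45/118)
obs 9: x=2 → posterior Normal(-55/526, 90/263)
obs 10: x=-3 → posterior Normal(-217/580, 9/29)
obs 11: x=9/4 → posterior Normal(-191/1268, 90/317)
obs 12: x=-4 → posterior Normal(-623/1376, 45/172)
obs 13: x=1 → posterior Normal(-515/1484, 90/371)
obs 14: x=-10 → posterior Normal(-1595/1592, 45/199)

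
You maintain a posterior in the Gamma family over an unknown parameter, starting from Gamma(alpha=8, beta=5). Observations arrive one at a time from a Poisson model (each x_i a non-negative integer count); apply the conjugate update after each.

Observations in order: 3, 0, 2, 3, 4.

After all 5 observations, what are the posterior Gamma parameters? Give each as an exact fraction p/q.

alpha=20, beta=10

obs 1: x=3 → posterior Gamma(11, 6)
obs 2: x=0 → posterior Gamma(11, 7)
obs 3: x=2 → posterior Gamma(13, 8)
obs 4: x=3 → posterior Gamma(16, 9)
obs 5: x=4 → posterior Gamma(20, 10)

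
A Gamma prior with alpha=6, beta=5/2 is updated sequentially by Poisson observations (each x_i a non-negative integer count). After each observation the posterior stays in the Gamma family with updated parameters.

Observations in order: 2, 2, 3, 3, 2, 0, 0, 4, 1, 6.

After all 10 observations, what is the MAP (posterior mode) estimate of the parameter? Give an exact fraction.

obs 1: x=2 → posterior Gamma(8, 7/2)
obs 2: x=2 → posterior Gamma(10, 9/2)
obs 3: x=3 → posterior Gamma(13, 11/2)
obs 4: x=3 → posterior Gamma(16, 13/2)
obs 5: x=2 → posterior Gamma(18, 15/2)
obs 6: x=0 → posterior Gamma(18, 17/2)
obs 7: x=0 → posterior Gamma(18, 19/2)
obs 8: x=4 → posterior Gamma(22, 21/2)
obs 9: x=1 → posterior Gamma(23, 23/2)
obs 10: x=6 → posterior Gamma(29, 25/2)

56/25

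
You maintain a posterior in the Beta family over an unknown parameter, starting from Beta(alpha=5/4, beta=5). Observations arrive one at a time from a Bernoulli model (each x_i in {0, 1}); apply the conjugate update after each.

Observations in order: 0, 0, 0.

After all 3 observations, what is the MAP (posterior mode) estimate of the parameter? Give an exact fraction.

1/29

obs 1: x=0 → posterior Beta(5/4, 6)
obs 2: x=0 → posterior Beta(5/4, 7)
obs 3: x=0 → posterior Beta(5/4, 8)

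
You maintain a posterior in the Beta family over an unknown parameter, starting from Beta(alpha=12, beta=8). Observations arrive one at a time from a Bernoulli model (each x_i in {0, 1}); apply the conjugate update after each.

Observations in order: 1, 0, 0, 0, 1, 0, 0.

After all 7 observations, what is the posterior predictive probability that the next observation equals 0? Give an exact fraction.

13/27

obs 1: x=1 → posterior Beta(13, 8)
obs 2: x=0 → posterior Beta(13, 9)
obs 3: x=0 → posterior Beta(13, 10)
obs 4: x=0 → posterior Beta(13, 11)
obs 5: x=1 → posterior Beta(14, 11)
obs 6: x=0 → posterior Beta(14, 12)
obs 7: x=0 → posterior Beta(14, 13)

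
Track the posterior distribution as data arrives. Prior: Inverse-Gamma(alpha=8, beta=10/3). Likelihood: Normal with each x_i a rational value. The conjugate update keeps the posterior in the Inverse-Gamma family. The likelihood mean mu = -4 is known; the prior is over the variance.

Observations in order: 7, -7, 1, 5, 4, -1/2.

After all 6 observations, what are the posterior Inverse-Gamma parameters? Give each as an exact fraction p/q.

obs 1: x=7 → posterior Inverse-Gamma(17/2, 383/6)
obs 2: x=-7 → posterior Inverse-Gamma(9, 205/3)
obs 3: x=1 → posterior Inverse-Gamma(19/2, 485/6)
obs 4: x=5 → posterior Inverse-Gamma(10, 364/3)
obs 5: x=4 → posterior Inverse-Gamma(21/2, 460/3)
obs 6: x=-1/2 → posterior Inverse-Gamma(11, 3827/24)

alpha=11, beta=3827/24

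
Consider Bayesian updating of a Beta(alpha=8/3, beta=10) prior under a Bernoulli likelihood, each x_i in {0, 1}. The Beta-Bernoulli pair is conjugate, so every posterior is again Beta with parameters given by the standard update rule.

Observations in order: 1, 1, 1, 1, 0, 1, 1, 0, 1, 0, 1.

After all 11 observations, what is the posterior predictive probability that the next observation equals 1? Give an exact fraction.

32/71

obs 1: x=1 → posterior Beta(11/3, 10)
obs 2: x=1 → posterior Beta(14/3, 10)
obs 3: x=1 → posterior Beta(17/3, 10)
obs 4: x=1 → posterior Beta(20/3, 10)
obs 5: x=0 → posterior Beta(20/3, 11)
obs 6: x=1 → posterior Beta(23/3, 11)
obs 7: x=1 → posterior Beta(26/3, 11)
obs 8: x=0 → posterior Beta(26/3, 12)
obs 9: x=1 → posterior Beta(29/3, 12)
obs 10: x=0 → posterior Beta(29/3, 13)
obs 11: x=1 → posterior Beta(32/3, 13)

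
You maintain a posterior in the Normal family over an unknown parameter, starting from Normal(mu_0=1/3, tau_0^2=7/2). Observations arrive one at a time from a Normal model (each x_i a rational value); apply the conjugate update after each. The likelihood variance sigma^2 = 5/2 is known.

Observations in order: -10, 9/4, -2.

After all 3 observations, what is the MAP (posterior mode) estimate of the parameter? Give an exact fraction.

obs 1: x=-10 → posterior Normal(-205/36, 35/24)
obs 2: x=9/4 → posterior Normal(-631/228, 35/38)
obs 3: x=-2 → posterior Normal(-799/312, 35/52)

-799/312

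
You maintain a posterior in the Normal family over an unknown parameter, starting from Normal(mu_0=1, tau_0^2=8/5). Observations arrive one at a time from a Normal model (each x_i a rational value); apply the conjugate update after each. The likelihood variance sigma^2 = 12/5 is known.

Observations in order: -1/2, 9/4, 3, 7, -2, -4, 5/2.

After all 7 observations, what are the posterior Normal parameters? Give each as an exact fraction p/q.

mu_0=39/34, tau_0^2=24/85

obs 1: x=-1/2 → posterior Normal(2/5, 24/25)
obs 2: x=9/4 → posterior Normal(13/14, 24/35)
obs 3: x=3 → posterior Normal(25/18, 8/15)
obs 4: x=7 → posterior Normal(53/22, 24/55)
obs 5: x=-2 → posterior Normal(45/26, 24/65)
obs 6: x=-4 → posterior Normal(29/30, 8/25)
obs 7: x=5/2 → posterior Normal(39/34, 24/85)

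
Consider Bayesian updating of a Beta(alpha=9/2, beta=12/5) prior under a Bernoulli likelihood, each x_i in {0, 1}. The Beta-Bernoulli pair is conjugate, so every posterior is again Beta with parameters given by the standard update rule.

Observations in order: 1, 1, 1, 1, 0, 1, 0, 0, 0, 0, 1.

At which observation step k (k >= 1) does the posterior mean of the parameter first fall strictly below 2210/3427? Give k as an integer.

k = 8

obs 1: x=1 → posterior Beta(11/2, 12/5)
obs 2: x=1 → posterior Beta(13/2, 12/5)
obs 3: x=1 → posterior Beta(15/2, 12/5)
obs 4: x=1 → posterior Beta(17/2, 12/5)
obs 5: x=0 → posterior Beta(17/2, 17/5)
obs 6: x=1 → posterior Beta(19/2, 17/5)
obs 7: x=0 → posterior Beta(19/2, 22/5)
obs 8: x=0 → posterior Beta(19/2, 27/5)
obs 9: x=0 → posterior Beta(19/2, 32/5)
obs 10: x=0 → posterior Beta(19/2, 37/5)
obs 11: x=1 → posterior Beta(21/2, 37/5)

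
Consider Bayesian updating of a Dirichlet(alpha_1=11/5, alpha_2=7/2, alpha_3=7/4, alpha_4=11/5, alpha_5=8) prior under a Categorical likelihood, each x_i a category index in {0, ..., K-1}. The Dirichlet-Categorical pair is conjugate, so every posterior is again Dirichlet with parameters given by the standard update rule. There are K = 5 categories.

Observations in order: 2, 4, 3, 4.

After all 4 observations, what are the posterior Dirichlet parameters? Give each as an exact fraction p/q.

alpha_1=11/5, alpha_2=7/2, alpha_3=11/4, alpha_4=16/5, alpha_5=10

obs 1: x=2 → posterior Dirichlet(11/5, 7/2, 11/4, 11/5, 8)
obs 2: x=4 → posterior Dirichlet(11/5, 7/2, 11/4, 11/5, 9)
obs 3: x=3 → posterior Dirichlet(11/5, 7/2, 11/4, 16/5, 9)
obs 4: x=4 → posterior Dirichlet(11/5, 7/2, 11/4, 16/5, 10)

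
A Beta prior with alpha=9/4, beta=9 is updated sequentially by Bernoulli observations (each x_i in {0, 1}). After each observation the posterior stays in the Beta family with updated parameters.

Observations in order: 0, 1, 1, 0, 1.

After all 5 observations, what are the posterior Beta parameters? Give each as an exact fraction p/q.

obs 1: x=0 → posterior Beta(9/4, 10)
obs 2: x=1 → posterior Beta(13/4, 10)
obs 3: x=1 → posterior Beta(17/4, 10)
obs 4: x=0 → posterior Beta(17/4, 11)
obs 5: x=1 → posterior Beta(21/4, 11)

alpha=21/4, beta=11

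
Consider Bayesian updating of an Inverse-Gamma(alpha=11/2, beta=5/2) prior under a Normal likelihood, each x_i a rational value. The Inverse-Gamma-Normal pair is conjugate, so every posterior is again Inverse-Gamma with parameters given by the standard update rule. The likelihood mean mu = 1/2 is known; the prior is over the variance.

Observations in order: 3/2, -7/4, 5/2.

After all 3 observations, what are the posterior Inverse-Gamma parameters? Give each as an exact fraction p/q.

alpha=7, beta=241/32

obs 1: x=3/2 → posterior Inverse-Gamma(6, 3)
obs 2: x=-7/4 → posterior Inverse-Gamma(13/2, 177/32)
obs 3: x=5/2 → posterior Inverse-Gamma(7, 241/32)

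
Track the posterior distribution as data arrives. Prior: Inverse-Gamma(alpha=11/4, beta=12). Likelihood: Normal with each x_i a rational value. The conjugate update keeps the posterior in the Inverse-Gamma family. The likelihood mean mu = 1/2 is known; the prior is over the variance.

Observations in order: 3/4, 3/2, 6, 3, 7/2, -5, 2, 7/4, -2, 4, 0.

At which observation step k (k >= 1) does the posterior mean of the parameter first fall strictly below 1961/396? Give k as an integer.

obs 1: x=3/4 → posterior Inverse-Gamma(13/4, 385/32)
obs 2: x=3/2 → posterior Inverse-Gamma(15/4, 401/32)
obs 3: x=6 → posterior Inverse-Gamma(17/4, 885/32)
obs 4: x=3 → posterior Inverse-Gamma(19/4, 985/32)
obs 5: x=7/2 → posterior Inverse-Gamma(21/4, 1129/32)
obs 6: x=-5 → posterior Inverse-Gamma(23/4, 1613/32)
obs 7: x=2 → posterior Inverse-Gamma(25/4, 1649/32)
obs 8: x=7/4 → posterior Inverse-Gamma(27/4, 837/16)
obs 9: x=-2 → posterior Inverse-Gamma(29/4, 887/16)
obs 10: x=4 → posterior Inverse-Gamma(31/4, 985/16)
obs 11: x=0 → posterior Inverse-Gamma(33/4, 987/16)

k = 2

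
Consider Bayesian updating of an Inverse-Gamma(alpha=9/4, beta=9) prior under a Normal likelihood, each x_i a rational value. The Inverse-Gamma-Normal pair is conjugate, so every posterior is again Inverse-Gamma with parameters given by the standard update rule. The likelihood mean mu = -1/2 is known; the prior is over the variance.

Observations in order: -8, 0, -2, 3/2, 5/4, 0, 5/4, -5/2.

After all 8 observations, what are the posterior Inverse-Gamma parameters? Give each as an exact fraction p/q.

alpha=25/4, beta=729/16

obs 1: x=-8 → posterior Inverse-Gamma(11/4, 297/8)
obs 2: x=0 → posterior Inverse-Gamma(13/4, 149/4)
obs 3: x=-2 → posterior Inverse-Gamma(15/4, 307/8)
obs 4: x=3/2 → posterior Inverse-Gamma(17/4, 323/8)
obs 5: x=5/4 → posterior Inverse-Gamma(19/4, 1341/32)
obs 6: x=0 → posterior Inverse-Gamma(21/4, 1345/32)
obs 7: x=5/4 → posterior Inverse-Gamma(23/4, 697/16)
obs 8: x=-5/2 → posterior Inverse-Gamma(25/4, 729/16)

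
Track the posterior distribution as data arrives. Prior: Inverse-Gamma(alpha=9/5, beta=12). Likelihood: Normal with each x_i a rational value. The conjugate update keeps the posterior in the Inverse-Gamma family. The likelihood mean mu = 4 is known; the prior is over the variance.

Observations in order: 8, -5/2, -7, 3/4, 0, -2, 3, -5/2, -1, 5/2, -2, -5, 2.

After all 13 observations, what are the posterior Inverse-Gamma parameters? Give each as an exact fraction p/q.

obs 1: x=8 → posterior Inverse-Gamma(23/10, 20)
obs 2: x=-5/2 → posterior Inverse-Gamma(14/5, 329/8)
obs 3: x=-7 → posterior Inverse-Gamma(33/10, 813/8)
obs 4: x=3/4 → posterior Inverse-Gamma(19/5, 3421/32)
obs 5: x=0 → posterior Inverse-Gamma(43/10, 3677/32)
obs 6: x=-2 → posterior Inverse-Gamma(24/5, 4253/32)
obs 7: x=3 → posterior Inverse-Gamma(53/10, 4269/32)
obs 8: x=-5/2 → posterior Inverse-Gamma(29/5, 4945/32)
obs 9: x=-1 → posterior Inverse-Gamma(63/10, 5345/32)
obs 10: x=5/2 → posterior Inverse-Gamma(34/5, 5381/32)
obs 11: x=-2 → posterior Inverse-Gamma(73/10, 5957/32)
obs 12: x=-5 → posterior Inverse-Gamma(39/5, 7253/32)
obs 13: x=2 → posterior Inverse-Gamma(83/10, 7317/32)

alpha=83/10, beta=7317/32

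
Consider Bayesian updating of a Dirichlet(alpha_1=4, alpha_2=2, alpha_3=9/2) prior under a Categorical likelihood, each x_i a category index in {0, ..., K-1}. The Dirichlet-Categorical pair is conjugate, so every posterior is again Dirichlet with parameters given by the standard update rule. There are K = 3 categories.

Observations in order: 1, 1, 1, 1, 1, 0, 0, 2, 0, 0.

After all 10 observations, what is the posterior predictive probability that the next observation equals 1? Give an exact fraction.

14/41

obs 1: x=1 → posterior Dirichlet(4, 3, 9/2)
obs 2: x=1 → posterior Dirichlet(4, 4, 9/2)
obs 3: x=1 → posterior Dirichlet(4, 5, 9/2)
obs 4: x=1 → posterior Dirichlet(4, 6, 9/2)
obs 5: x=1 → posterior Dirichlet(4, 7, 9/2)
obs 6: x=0 → posterior Dirichlet(5, 7, 9/2)
obs 7: x=0 → posterior Dirichlet(6, 7, 9/2)
obs 8: x=2 → posterior Dirichlet(6, 7, 11/2)
obs 9: x=0 → posterior Dirichlet(7, 7, 11/2)
obs 10: x=0 → posterior Dirichlet(8, 7, 11/2)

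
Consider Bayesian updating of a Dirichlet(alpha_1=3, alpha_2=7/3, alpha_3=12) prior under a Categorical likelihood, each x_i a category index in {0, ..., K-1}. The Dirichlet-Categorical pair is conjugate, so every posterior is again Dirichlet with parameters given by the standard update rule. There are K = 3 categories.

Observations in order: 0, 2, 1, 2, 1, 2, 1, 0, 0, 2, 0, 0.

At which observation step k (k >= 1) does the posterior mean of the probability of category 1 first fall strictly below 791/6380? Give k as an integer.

k = 2

obs 1: x=0 → posterior Dirichlet(4, 7/3, 12)
obs 2: x=2 → posterior Dirichlet(4, 7/3, 13)
obs 3: x=1 → posterior Dirichlet(4, 10/3, 13)
obs 4: x=2 → posterior Dirichlet(4, 10/3, 14)
obs 5: x=1 → posterior Dirichlet(4, 13/3, 14)
obs 6: x=2 → posterior Dirichlet(4, 13/3, 15)
obs 7: x=1 → posterior Dirichlet(4, 16/3, 15)
obs 8: x=0 → posterior Dirichlet(5, 16/3, 15)
obs 9: x=0 → posterior Dirichlet(6, 16/3, 15)
obs 10: x=2 → posterior Dirichlet(6, 16/3, 16)
obs 11: x=0 → posterior Dirichlet(7, 16/3, 16)
obs 12: x=0 → posterior Dirichlet(8, 16/3, 16)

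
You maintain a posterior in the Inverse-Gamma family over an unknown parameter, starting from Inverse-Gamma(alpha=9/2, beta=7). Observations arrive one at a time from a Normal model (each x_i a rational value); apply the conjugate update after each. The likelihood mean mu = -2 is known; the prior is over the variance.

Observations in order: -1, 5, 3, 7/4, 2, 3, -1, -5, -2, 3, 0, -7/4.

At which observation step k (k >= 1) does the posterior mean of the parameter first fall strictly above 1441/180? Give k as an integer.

obs 1: x=-1 → posterior Inverse-Gamma(5, 15/2)
obs 2: x=5 → posterior Inverse-Gamma(11/2, 32)
obs 3: x=3 → posterior Inverse-Gamma(6, 89/2)
obs 4: x=7/4 → posterior Inverse-Gamma(13/2, 1649/32)
obs 5: x=2 → posterior Inverse-Gamma(7, 1905/32)
obs 6: x=3 → posterior Inverse-Gamma(15/2, 2305/32)
obs 7: x=-1 → posterior Inverse-Gamma(8, 2321/32)
obs 8: x=-5 → posterior Inverse-Gamma(17/2, 2465/32)
obs 9: x=-2 → posterior Inverse-Gamma(9, 2465/32)
obs 10: x=3 → posterior Inverse-Gamma(19/2, 2865/32)
obs 11: x=0 → posterior Inverse-Gamma(10, 2929/32)
obs 12: x=-7/4 → posterior Inverse-Gamma(21/2, 1465/16)

k = 3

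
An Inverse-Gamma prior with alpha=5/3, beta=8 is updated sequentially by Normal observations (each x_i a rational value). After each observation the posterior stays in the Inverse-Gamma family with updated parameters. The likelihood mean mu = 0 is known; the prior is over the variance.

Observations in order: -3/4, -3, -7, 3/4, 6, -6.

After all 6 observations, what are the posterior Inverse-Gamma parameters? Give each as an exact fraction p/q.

alpha=14/3, beta=1177/16

obs 1: x=-3/4 → posterior Inverse-Gamma(13/6, 265/32)
obs 2: x=-3 → posterior Inverse-Gamma(8/3, 409/32)
obs 3: x=-7 → posterior Inverse-Gamma(19/6, 1193/32)
obs 4: x=3/4 → posterior Inverse-Gamma(11/3, 601/16)
obs 5: x=6 → posterior Inverse-Gamma(25/6, 889/16)
obs 6: x=-6 → posterior Inverse-Gamma(14/3, 1177/16)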